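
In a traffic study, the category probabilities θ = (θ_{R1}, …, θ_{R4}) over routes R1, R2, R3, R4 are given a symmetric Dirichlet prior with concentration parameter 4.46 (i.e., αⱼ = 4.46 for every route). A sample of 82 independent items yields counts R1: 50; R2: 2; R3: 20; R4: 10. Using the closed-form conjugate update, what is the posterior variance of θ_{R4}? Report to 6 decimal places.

The Dirichlet prior is conjugate to the Multinomial likelihood: each posterior αⱼ = prior αⱼ + observed count nⱼ.
Posterior concentration: (54.46, 6.46, 24.46, 14.46), total = 99.84.
Var[θ_j] = α_j(Σα−α_j)/((Σα)²(Σα+1)) = 14.46·85.38/(99.84²·100.84) = 0.001228.

0.001228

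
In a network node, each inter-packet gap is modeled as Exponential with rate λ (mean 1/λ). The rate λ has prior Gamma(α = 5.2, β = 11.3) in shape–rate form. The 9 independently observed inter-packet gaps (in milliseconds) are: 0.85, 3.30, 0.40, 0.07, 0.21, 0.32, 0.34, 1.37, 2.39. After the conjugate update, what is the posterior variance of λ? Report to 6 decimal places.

0.033625

With a Gamma(shape α, rate β) prior on the exponential rate λ, the posterior after n observations with total T = Σxᵢ is Gamma(α+n, β+T).
Sum of observations T = 9.25 milliseconds; n = 9.
Posterior: Gamma(5.2+9, 11.3+9.25) = Gamma(14.2, 20.55).
Var = α/β² = 0.033625.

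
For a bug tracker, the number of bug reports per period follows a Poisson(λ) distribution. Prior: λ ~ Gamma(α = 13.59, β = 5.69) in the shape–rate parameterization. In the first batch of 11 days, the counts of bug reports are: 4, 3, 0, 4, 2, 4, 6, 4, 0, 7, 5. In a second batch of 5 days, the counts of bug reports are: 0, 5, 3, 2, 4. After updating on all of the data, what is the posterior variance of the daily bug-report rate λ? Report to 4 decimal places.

0.1415

With a Gamma(shape α, rate β) prior, the Poisson likelihood is conjugate: the posterior is Gamma(α + ΣXᵢ, β + n).
Batch 1: sum of counts S = 39 over n = 11 days.
After batch 1: Gamma(α+S, β+n) = Gamma(13.59+39, 5.69+11) = Gamma(52.59, 16.69).
Batch 2: sum of counts S = 14 over n = 5 days.
After batch 2: Gamma(α+S, β+n) = Gamma(52.59+14, 16.69+5) = Gamma(66.59, 21.69).
Var = α/β² = 66.59/21.69² = 0.1415.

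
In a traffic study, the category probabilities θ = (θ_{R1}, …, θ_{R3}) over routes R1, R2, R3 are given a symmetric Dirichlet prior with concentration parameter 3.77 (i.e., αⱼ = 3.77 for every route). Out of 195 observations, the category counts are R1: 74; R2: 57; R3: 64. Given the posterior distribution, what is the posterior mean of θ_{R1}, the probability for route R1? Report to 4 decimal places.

0.3770

The Dirichlet prior is conjugate to the Multinomial likelihood: each posterior αⱼ = prior αⱼ + observed count nⱼ.
Posterior concentration: (77.77, 60.77, 67.77), total = 206.31.
E[θ_{R1}|data] = α_{R1}/Σα = 77.77/206.31 = 0.3770.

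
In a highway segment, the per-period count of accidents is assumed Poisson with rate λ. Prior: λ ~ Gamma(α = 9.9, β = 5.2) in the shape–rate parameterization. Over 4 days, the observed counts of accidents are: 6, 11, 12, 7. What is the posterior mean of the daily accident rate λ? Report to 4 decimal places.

With a Gamma(shape α, rate β) prior, the Poisson likelihood is conjugate: the posterior is Gamma(α + ΣXᵢ, β + n).
Sum of counts S = 36 over n = 4 days.
Posterior: Gamma(α+S, β+n) = Gamma(9.9+36, 5.2+4) = Gamma(45.9, 9.2).
Posterior mean = α/β = 45.9/9.2 = 4.9891.

4.9891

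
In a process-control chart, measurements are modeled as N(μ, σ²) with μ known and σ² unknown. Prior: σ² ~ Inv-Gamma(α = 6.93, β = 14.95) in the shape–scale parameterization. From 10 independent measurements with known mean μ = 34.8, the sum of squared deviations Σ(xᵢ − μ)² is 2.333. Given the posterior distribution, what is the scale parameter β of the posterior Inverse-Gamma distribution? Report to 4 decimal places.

With known mean μ and an Inverse-Gamma(α, β) prior on σ², the Normal likelihood is conjugate: posterior is Inv-Gamma(α + n/2, β + Σ(xᵢ−μ)²/2).
Posterior: Inv-Gamma(6.93 + 10/2, 14.95 + 2.333/2) = Inv-Gamma(11.93, 16.1165).
Posterior β = 16.1165.

16.1165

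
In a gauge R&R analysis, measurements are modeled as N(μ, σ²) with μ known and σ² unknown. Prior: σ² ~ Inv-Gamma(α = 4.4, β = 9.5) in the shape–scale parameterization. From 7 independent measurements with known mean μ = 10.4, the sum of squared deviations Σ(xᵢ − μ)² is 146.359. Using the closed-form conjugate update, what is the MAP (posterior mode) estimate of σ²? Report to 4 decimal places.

9.2898

With known mean μ and an Inverse-Gamma(α, β) prior on σ², the Normal likelihood is conjugate: posterior is Inv-Gamma(α + n/2, β + Σ(xᵢ−μ)²/2).
Posterior: Inv-Gamma(4.4 + 7/2, 9.5 + 146.359/2) = Inv-Gamma(7.90, 82.6795).
Mode = β/(α+1) = 82.6795/8.90 = 9.2898.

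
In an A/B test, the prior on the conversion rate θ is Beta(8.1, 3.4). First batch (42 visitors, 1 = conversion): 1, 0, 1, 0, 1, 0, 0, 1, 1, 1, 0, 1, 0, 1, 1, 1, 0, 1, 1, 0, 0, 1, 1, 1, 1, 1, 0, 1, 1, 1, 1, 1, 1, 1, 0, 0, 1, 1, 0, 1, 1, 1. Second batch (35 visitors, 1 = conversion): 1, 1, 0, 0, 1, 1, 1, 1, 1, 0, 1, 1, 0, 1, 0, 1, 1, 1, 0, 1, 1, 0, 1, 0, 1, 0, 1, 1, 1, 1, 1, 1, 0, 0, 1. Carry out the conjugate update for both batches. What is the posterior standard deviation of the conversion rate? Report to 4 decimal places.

The Beta prior is conjugate to a Binomial/Bernoulli likelihood; the update adds successes to α and failures to β.
After batch 1: Beta(8.1+29, 3.4+13) = Beta(37.1, 16.4).
After batch 2: Beta(37.1+24, 16.4+11) = Beta(61.1, 27.4).
Var = αβ/((α+β)²(α+β+1)) = 61.1·27.4/(88.5²·89.5) = 0.00238826; SD = √0.00238826 = 0.0489.

0.0489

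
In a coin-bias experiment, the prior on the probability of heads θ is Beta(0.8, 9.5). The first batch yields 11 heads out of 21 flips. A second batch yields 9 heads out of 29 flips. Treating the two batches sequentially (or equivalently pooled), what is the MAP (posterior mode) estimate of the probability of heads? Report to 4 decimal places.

0.3396

The Beta prior is conjugate to a Binomial/Bernoulli likelihood; the update adds successes to α and failures to β.
After batch 1: Beta(0.8+11, 9.5+10) = Beta(11.8, 19.5).
After batch 2: Beta(11.8+9, 19.5+20) = Beta(20.8, 39.5).
Mode of Beta(a,b) for a,b>1 is (a−1)/(a+b−2) = 19.8/58.3 = 0.3396.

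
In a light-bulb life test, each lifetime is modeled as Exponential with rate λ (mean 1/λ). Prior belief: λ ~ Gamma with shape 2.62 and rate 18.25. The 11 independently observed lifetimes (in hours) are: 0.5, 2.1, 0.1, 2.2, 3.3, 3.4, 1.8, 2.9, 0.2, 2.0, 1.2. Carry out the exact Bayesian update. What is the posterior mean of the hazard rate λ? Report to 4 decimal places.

0.3589

With a Gamma(shape α, rate β) prior on the exponential rate λ, the posterior after n observations with total T = Σxᵢ is Gamma(α+n, β+T).
Sum of observations T = 19.7 hours; n = 11.
Posterior: Gamma(2.62+11, 18.25+19.7) = Gamma(13.62, 37.95).
Posterior mean of λ = α/β = 13.62/37.95 = 0.3589.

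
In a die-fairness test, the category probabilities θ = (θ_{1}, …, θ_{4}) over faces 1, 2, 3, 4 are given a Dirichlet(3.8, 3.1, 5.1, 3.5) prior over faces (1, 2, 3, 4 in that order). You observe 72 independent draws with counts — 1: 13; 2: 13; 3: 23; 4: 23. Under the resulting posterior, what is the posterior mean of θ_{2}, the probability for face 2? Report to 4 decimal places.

The Dirichlet prior is conjugate to the Multinomial likelihood: each posterior αⱼ = prior αⱼ + observed count nⱼ.
Posterior concentration: (16.8, 16.1, 28.1, 26.5), total = 87.5.
E[θ_{2}|data] = α_{2}/Σα = 16.1/87.5 = 0.1840.

0.1840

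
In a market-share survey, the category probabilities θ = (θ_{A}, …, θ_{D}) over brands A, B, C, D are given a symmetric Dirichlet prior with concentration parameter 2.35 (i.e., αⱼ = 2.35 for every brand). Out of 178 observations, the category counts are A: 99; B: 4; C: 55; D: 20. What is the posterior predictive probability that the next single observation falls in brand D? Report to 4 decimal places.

0.1193

The Dirichlet prior is conjugate to the Multinomial likelihood: each posterior αⱼ = prior αⱼ + observed count nⱼ.
Posterior concentration: (101.35, 6.35, 57.35, 22.35), total = 187.40.
P(next = D | data) = α_{D}/Σα = 0.1193.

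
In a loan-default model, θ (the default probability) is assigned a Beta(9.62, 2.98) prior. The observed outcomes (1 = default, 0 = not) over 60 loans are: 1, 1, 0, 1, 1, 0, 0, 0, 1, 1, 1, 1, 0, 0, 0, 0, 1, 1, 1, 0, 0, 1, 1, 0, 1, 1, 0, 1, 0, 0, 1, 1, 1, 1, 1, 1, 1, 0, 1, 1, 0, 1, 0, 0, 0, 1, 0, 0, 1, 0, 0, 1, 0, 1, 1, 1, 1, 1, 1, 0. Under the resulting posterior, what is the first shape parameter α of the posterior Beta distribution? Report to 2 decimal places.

44.62

The Beta prior is conjugate to a Binomial/Bernoulli likelihood; the update adds successes to α and failures to β.
Posterior: Beta(α+k, β+n−k) = Beta(9.62+35, 2.98+25) = Beta(44.62, 27.98).
Posterior α = 44.62.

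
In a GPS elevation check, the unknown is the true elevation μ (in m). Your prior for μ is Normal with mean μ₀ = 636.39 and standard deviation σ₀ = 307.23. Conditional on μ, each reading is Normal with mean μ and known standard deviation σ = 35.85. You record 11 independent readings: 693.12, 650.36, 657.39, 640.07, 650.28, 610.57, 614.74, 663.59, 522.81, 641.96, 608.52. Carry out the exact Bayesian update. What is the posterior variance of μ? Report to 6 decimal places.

For Normal data with known variance σ², a Normal(μ₀, σ₀²) prior on μ is conjugate. Posterior precision = 1/σ₀² + n/σ²; posterior mean is the precision-weighted average of μ₀ and x̄.
σ₀² = 307.23² = 94390.2729, σ² = 35.85² = 1285.2225; σ² + n·σ₀² = 1285.2225 + 11·94390.2729 = 1039578.2244.
Posterior precision = 1/σ₀² + n/σ² = 1/94390.2729 + 11/1285.2225 = (σ² + n·σ₀²)/(σ₀²σ²) = 1039578.2244/(94390.2729·1285.2225); posterior variance σₙ² = σ₀²σ²/(σ² + n·σ₀²) = 94390.2729·1285.2225/1039578.2244 = 116.693963.

116.693963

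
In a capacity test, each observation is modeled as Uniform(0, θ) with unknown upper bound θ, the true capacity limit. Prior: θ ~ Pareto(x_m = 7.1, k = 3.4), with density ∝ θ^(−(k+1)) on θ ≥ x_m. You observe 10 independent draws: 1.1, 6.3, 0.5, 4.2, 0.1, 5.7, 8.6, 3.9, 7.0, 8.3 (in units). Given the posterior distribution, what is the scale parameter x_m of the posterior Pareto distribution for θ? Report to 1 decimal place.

8.6

A Pareto(scale x_m, shape k) prior on the upper bound θ of Uniform(0, θ) is conjugate: posterior is Pareto(max(x_m, max xᵢ), k + n).
Sample maximum = 8.6; prior scale x_m = 7.1 → posterior scale = max = 8.6.
Posterior shape = 3.4 + 10 = 13.4.
Posterior scale x_m = 8.6.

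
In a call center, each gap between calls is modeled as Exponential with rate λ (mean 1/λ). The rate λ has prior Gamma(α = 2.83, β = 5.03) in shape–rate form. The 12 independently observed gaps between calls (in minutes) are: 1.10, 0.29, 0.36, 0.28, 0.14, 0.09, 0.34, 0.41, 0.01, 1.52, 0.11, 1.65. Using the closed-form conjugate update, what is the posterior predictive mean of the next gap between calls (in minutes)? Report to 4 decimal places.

With a Gamma(shape α, rate β) prior on the exponential rate λ, the posterior after n observations with total T = Σxᵢ is Gamma(α+n, β+T).
Sum of observations T = 6.30 minutes; n = 12.
Posterior: Gamma(2.83+12, 5.03+6.30) = Gamma(14.83, 11.33).
The predictive distribution for the next observation is Lomax; its mean is β/(α−1) = 11.33/13.83 = 0.8192.

0.8192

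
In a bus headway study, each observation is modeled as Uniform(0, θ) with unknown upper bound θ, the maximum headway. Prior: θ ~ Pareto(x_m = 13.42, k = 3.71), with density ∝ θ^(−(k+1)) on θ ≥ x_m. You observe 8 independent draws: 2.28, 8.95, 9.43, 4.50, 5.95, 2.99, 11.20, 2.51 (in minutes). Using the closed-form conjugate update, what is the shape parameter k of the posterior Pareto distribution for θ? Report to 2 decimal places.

11.71

A Pareto(scale x_m, shape k) prior on the upper bound θ of Uniform(0, θ) is conjugate: posterior is Pareto(max(x_m, max xᵢ), k + n).
Sample maximum = 11.20; prior scale x_m = 13.42 → posterior scale = max = 13.42.
Posterior shape = 3.71 + 8 = 11.71.
Posterior shape k = 11.71.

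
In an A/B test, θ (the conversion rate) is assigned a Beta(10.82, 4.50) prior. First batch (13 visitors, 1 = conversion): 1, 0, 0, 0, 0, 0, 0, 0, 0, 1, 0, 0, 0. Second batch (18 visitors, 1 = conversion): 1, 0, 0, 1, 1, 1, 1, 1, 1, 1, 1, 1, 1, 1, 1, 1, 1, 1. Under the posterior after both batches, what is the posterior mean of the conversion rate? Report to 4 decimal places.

0.6222

The Beta prior is conjugate to a Binomial/Bernoulli likelihood; the update adds successes to α and failures to β.
After batch 1: Beta(10.82+2, 4.50+11) = Beta(12.82, 15.50).
After batch 2: Beta(12.82+16, 15.50+2) = Beta(28.82, 17.50).
Posterior mean = α/(α+β) = 28.82/46.32 = 0.6222.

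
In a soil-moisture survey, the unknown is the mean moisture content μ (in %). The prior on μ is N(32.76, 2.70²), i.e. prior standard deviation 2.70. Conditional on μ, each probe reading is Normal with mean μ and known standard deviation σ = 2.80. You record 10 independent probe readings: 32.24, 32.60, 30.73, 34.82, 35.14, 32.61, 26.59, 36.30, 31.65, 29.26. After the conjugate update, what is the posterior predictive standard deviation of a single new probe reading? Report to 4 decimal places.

For Normal data with known variance σ², a Normal(μ₀, σ₀²) prior on μ is conjugate. Posterior precision = 1/σ₀² + n/σ²; posterior mean is the precision-weighted average of μ₀ and x̄.
σ₀² = 2.70² = 7.29, σ² = 2.80² = 7.84; σ² + n·σ₀² = 7.84 + 10·7.29 = 80.74.
Posterior precision = 1/σ₀² + n/σ² = 1/7.29 + 10/7.84 = (σ² + n·σ₀²)/(σ₀²σ²) = 80.74/(7.29·7.84); posterior variance σₙ² = σ₀²σ²/(σ² + n·σ₀²) = 7.29·7.84/80.74 = 0.707872.
Predictive variance for one new observation = σₙ² + σ² = 7.29·7.84/80.74 + 7.84 = σ²·(σ₀² + 80.74)/80.74 = 7.84·88.03/80.74 = 8.547872; SD = √(7.84·88.03/80.74) = 2.9237.

2.9237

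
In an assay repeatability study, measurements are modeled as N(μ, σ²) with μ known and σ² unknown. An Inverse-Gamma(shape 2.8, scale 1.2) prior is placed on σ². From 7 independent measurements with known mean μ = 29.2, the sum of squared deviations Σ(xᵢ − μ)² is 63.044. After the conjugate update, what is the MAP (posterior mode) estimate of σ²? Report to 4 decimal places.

With known mean μ and an Inverse-Gamma(α, β) prior on σ², the Normal likelihood is conjugate: posterior is Inv-Gamma(α + n/2, β + Σ(xᵢ−μ)²/2).
Posterior: Inv-Gamma(2.8 + 7/2, 1.2 + 63.044/2) = Inv-Gamma(6.30, 32.7220).
Mode = β/(α+1) = 32.7220/7.30 = 4.4825.

4.4825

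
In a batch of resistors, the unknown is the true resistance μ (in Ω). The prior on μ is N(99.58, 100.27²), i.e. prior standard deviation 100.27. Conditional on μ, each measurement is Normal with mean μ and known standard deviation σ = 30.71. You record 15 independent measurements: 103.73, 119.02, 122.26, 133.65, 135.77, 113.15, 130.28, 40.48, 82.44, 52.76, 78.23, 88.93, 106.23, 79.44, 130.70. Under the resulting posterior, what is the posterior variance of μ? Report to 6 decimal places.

62.482867

For Normal data with known variance σ², a Normal(μ₀, σ₀²) prior on μ is conjugate. Posterior precision = 1/σ₀² + n/σ²; posterior mean is the precision-weighted average of μ₀ and x̄.
σ₀² = 100.27² = 10054.0729, σ² = 30.71² = 943.1041; σ² + n·σ₀² = 943.1041 + 15·10054.0729 = 151754.1976.
Posterior precision = 1/σ₀² + n/σ² = 1/10054.0729 + 15/943.1041 = (σ² + n·σ₀²)/(σ₀²σ²) = 151754.1976/(10054.0729·943.1041); posterior variance σₙ² = σ₀²σ²/(σ² + n·σ₀²) = 10054.0729·943.1041/151754.1976 = 62.482867.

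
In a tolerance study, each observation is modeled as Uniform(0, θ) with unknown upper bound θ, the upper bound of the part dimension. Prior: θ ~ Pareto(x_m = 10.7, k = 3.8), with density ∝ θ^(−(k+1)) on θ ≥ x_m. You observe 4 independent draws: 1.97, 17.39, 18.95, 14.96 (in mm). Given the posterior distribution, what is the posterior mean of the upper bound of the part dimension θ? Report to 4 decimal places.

A Pareto(scale x_m, shape k) prior on the upper bound θ of Uniform(0, θ) is conjugate: posterior is Pareto(max(x_m, max xᵢ), k + n).
Sample maximum = 18.95; prior scale x_m = 10.7 → posterior scale = max = 18.95.
Posterior shape = 3.8 + 4 = 7.8.
E[θ|data] = k·x_m/(k−1) = 7.8·18.95/6.8 = 21.7368.

21.7368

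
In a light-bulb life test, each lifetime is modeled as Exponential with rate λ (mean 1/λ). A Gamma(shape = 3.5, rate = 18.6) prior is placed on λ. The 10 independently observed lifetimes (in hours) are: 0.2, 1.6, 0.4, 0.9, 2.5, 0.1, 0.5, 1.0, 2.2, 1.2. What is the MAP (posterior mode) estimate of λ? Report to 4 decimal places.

With a Gamma(shape α, rate β) prior on the exponential rate λ, the posterior after n observations with total T = Σxᵢ is Gamma(α+n, β+T).
Sum of observations T = 10.6 hours; n = 10.
Posterior: Gamma(3.5+10, 18.6+10.6) = Gamma(13.5, 29.2).
Mode = (α−1)/β = 0.4281.

0.4281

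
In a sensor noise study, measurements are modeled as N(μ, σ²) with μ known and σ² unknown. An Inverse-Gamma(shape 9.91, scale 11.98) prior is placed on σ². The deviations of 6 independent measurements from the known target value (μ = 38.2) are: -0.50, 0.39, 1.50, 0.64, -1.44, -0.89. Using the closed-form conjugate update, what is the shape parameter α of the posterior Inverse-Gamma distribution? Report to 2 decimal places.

With known mean μ and an Inverse-Gamma(α, β) prior on σ², the Normal likelihood is conjugate: posterior is Inv-Gamma(α + n/2, β + Σ(xᵢ−μ)²/2).
Σ(xᵢ−μ)² = (-0.50)² + (0.39)² + (1.50)² + (0.64)² + (-1.44)² + (-0.89)² = 5.9274.
Posterior: Inv-Gamma(9.91 + 6/2, 11.98 + 5.9274/2) = Inv-Gamma(12.91, 14.94370).
Posterior α = 12.91.

12.91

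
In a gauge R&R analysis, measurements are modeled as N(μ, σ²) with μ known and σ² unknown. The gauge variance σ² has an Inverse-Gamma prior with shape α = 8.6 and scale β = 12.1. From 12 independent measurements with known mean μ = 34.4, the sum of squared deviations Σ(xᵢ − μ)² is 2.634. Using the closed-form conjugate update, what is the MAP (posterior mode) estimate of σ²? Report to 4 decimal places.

With known mean μ and an Inverse-Gamma(α, β) prior on σ², the Normal likelihood is conjugate: posterior is Inv-Gamma(α + n/2, β + Σ(xᵢ−μ)²/2).
Posterior: Inv-Gamma(8.6 + 12/2, 12.1 + 2.634/2) = Inv-Gamma(14.60, 13.4170).
Mode = β/(α+1) = 13.4170/15.60 = 0.8601.

0.8601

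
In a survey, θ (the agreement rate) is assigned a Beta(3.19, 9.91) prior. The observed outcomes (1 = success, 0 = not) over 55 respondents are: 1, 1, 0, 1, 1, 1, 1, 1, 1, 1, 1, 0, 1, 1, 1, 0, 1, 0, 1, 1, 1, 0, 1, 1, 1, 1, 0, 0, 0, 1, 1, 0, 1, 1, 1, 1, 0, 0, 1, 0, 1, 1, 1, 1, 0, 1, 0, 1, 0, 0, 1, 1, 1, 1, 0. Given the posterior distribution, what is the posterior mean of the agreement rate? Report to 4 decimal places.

0.6048

The Beta prior is conjugate to a Binomial/Bernoulli likelihood; the update adds successes to α and failures to β.
Posterior: Beta(α+k, β+n−k) = Beta(3.19+38, 9.91+17) = Beta(41.19, 26.91).
Posterior mean = α/(α+β) = 41.19/68.10 = 0.6048.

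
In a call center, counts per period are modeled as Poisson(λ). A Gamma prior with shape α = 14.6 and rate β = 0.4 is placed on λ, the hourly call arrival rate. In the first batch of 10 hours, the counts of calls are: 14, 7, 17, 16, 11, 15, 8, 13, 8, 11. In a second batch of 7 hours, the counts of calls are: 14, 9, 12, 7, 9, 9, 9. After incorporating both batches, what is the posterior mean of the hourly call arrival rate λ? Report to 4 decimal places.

11.7011

With a Gamma(shape α, rate β) prior, the Poisson likelihood is conjugate: the posterior is Gamma(α + ΣXᵢ, β + n).
Batch 1: sum of counts S = 120 over n = 10 hours.
After batch 1: Gamma(α+S, β+n) = Gamma(14.6+120, 0.4+10) = Gamma(134.6, 10.4).
Batch 2: sum of counts S = 69 over n = 7 hours.
After batch 2: Gamma(α+S, β+n) = Gamma(134.6+69, 10.4+7) = Gamma(203.6, 17.4).
Posterior mean = α/β = 203.6/17.4 = 11.7011.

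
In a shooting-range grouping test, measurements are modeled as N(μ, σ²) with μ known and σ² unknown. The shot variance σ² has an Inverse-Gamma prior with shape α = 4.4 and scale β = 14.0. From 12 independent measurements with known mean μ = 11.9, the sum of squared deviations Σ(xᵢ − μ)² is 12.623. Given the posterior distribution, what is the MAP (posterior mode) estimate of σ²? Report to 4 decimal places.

1.7817

With known mean μ and an Inverse-Gamma(α, β) prior on σ², the Normal likelihood is conjugate: posterior is Inv-Gamma(α + n/2, β + Σ(xᵢ−μ)²/2).
Posterior: Inv-Gamma(4.4 + 12/2, 14.0 + 12.623/2) = Inv-Gamma(10.40, 20.3115).
Mode = β/(α+1) = 20.3115/11.40 = 1.7817.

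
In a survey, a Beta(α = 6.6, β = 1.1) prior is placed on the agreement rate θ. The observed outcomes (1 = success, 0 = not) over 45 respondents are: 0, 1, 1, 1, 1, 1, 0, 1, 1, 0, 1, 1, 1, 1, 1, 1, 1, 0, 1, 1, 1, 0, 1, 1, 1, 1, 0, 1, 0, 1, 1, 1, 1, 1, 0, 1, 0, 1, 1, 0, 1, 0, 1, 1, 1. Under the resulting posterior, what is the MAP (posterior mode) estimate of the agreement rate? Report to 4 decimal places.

The Beta prior is conjugate to a Binomial/Bernoulli likelihood; the update adds successes to α and failures to β.
Posterior: Beta(α+k, β+n−k) = Beta(6.6+34, 1.1+11) = Beta(40.6, 12.1).
Mode of Beta(a,b) for a,b>1 is (a−1)/(a+b−2) = 39.6/50.7 = 0.7811.

0.7811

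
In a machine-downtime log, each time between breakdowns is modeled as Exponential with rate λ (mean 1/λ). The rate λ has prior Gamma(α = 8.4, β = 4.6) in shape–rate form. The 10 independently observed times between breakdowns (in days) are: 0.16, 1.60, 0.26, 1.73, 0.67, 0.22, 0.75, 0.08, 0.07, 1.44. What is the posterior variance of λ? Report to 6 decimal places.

0.137215

With a Gamma(shape α, rate β) prior on the exponential rate λ, the posterior after n observations with total T = Σxᵢ is Gamma(α+n, β+T).
Sum of observations T = 6.98 days; n = 10.
Posterior: Gamma(8.4+10, 4.6+6.98) = Gamma(18.4, 11.58).
Var = α/β² = 0.137215.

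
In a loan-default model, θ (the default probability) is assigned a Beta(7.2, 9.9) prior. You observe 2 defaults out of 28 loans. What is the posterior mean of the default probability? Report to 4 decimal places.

0.2040

The Beta prior is conjugate to a Binomial/Bernoulli likelihood; the update adds successes to α and failures to β.
Posterior: Beta(α+k, β+n−k) = Beta(7.2+2, 9.9+26) = Beta(9.2, 35.9).
Posterior mean = α/(α+β) = 9.2/45.1 = 0.2040.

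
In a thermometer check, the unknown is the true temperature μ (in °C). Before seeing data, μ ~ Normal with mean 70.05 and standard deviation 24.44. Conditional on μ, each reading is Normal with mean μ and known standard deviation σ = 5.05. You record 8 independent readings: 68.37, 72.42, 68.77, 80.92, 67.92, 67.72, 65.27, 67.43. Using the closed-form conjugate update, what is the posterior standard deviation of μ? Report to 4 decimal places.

For Normal data with known variance σ², a Normal(μ₀, σ₀²) prior on μ is conjugate. Posterior precision = 1/σ₀² + n/σ²; posterior mean is the precision-weighted average of μ₀ and x̄.
σ₀² = 24.44² = 597.3136, σ² = 5.05² = 25.5025; σ² + n·σ₀² = 25.5025 + 8·597.3136 = 4804.0113.
Posterior precision = 1/σ₀² + n/σ² = 1/597.3136 + 8/25.5025 = (σ² + n·σ₀²)/(σ₀²σ²) = 4804.0113/(597.3136·25.5025); posterior variance σₙ² = σ₀²σ²/(σ² + n·σ₀²) = 597.3136·25.5025/4804.0113 = 3.170890.
Posterior SD = √σₙ² = √(597.3136·25.5025/4804.0113) = 1.7807.

1.7807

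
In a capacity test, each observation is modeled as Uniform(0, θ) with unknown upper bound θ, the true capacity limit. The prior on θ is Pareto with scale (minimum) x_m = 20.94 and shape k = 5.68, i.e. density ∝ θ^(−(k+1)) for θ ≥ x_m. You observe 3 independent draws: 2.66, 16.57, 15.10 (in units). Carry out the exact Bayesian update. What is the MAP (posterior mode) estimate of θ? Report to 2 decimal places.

A Pareto(scale x_m, shape k) prior on the upper bound θ of Uniform(0, θ) is conjugate: posterior is Pareto(max(x_m, max xᵢ), k + n).
Sample maximum = 16.57; prior scale x_m = 20.94 → posterior scale = max = 20.94.
Posterior shape = 5.68 + 3 = 8.68.
The Pareto density is decreasing on [x_m, ∞), so the mode is x_m = 20.94.

20.94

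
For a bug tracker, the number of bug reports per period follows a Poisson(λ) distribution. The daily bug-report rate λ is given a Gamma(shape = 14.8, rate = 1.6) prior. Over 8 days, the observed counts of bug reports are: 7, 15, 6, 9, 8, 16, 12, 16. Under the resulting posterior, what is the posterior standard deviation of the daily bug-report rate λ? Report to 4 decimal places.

1.0613

With a Gamma(shape α, rate β) prior, the Poisson likelihood is conjugate: the posterior is Gamma(α + ΣXᵢ, β + n).
Sum of counts S = 89 over n = 8 days.
Posterior: Gamma(α+S, β+n) = Gamma(14.8+89, 1.6+8) = Gamma(103.8, 9.6).
SD = √α/β = √103.8/9.6 = 1.0613.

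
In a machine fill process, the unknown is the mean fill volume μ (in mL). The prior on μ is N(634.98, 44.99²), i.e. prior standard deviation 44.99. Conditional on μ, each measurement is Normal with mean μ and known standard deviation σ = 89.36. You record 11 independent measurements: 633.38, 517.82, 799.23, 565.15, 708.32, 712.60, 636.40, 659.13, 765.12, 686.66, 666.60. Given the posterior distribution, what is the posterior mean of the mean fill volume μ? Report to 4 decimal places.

For Normal data with known variance σ², a Normal(μ₀, σ₀²) prior on μ is conjugate. Posterior precision = 1/σ₀² + n/σ²; posterior mean is the precision-weighted average of μ₀ and x̄.
Σxᵢ = 633.38 + 517.82 + 799.23 + 565.15 + 708.32 + 712.60 + 636.40 + 659.13 + 765.12 + 686.66 + 666.60 = 7350.41, so n·x̄ = 7350.41.
σ₀² = 44.99² = 2024.1001, σ² = 89.36² = 7985.2096; σ² + n·σ₀² = 7985.2096 + 11·2024.1001 = 30250.3107.
Posterior mean = (μ₀/σ₀² + n·x̄/σ²)/(1/σ₀² + n/σ²) = (σ²·μ₀ + σ₀²·n·x̄)/(σ² + n·σ₀²) = (7985.2096·634.98 + 2024.1001·7350.41)/30250.3107 = 19948414.007849/30250.3107 = 659.4449.

659.4449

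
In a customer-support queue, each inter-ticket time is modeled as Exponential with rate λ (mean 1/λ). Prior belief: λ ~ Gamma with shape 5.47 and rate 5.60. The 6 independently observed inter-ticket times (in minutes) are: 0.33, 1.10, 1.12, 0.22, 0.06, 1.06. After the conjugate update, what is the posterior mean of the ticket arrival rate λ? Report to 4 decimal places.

1.2086

With a Gamma(shape α, rate β) prior on the exponential rate λ, the posterior after n observations with total T = Σxᵢ is Gamma(α+n, β+T).
Sum of observations T = 3.89 minutes; n = 6.
Posterior: Gamma(5.47+6, 5.60+3.89) = Gamma(11.47, 9.49).
Posterior mean of λ = α/β = 11.47/9.49 = 1.2086.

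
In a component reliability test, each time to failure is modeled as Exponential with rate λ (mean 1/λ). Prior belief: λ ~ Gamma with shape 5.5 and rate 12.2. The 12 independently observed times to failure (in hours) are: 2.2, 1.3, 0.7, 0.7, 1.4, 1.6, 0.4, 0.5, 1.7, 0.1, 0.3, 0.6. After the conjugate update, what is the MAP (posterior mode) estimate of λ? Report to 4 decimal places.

With a Gamma(shape α, rate β) prior on the exponential rate λ, the posterior after n observations with total T = Σxᵢ is Gamma(α+n, β+T).
Sum of observations T = 11.5 hours; n = 12.
Posterior: Gamma(5.5+12, 12.2+11.5) = Gamma(17.5, 23.7).
Mode = (α−1)/β = 0.6962.

0.6962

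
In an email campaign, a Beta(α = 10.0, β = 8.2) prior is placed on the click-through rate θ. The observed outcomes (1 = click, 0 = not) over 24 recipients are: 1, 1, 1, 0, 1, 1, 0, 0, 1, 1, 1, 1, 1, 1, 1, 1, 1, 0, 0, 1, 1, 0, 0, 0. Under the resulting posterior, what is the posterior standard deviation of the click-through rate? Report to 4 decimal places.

The Beta prior is conjugate to a Binomial/Bernoulli likelihood; the update adds successes to α and failures to β.
Posterior: Beta(α+k, β+n−k) = Beta(10.0+16, 8.2+8) = Beta(26.0, 16.2).
Var = αβ/((α+β)²(α+β+1)) = 26.0·16.2/(42.2²·43.2) = 0.00547494; SD = √0.00547494 = 0.0740.

0.0740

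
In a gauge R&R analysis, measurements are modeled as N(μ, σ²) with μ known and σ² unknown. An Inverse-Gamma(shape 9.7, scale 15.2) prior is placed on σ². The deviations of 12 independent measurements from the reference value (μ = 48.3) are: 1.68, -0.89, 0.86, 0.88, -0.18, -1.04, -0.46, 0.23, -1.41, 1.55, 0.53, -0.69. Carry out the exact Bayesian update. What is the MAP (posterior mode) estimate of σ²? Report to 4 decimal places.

With known mean μ and an Inverse-Gamma(α, β) prior on σ², the Normal likelihood is conjugate: posterior is Inv-Gamma(α + n/2, β + Σ(xᵢ−μ)²/2).
Σ(xᵢ−μ)² = (1.68)² + (-0.89)² + (0.86)² + (0.88)² + (-0.18)² + (-1.04)² + (-0.46)² + (0.23)² + (-1.41)² + (1.55)² + (0.53)² + (-0.69)² = 11.6546.
Posterior: Inv-Gamma(9.7 + 12/2, 15.2 + 11.6546/2) = Inv-Gamma(15.70, 21.02730).
Mode = β/(α+1) = 21.02730/16.70 = 1.2591.

1.2591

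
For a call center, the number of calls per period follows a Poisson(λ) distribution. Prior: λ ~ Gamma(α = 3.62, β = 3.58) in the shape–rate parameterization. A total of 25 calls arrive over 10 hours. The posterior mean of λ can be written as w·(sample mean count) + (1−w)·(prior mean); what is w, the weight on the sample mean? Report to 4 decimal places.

0.7364

With a Gamma(shape α, rate β) prior, the Poisson likelihood is conjugate: the posterior is Gamma(α + ΣXᵢ, β + n).
Posterior mean = (α₀+S)/(β₀+n) = [n/(β₀+n)]·(S/n) + [β₀/(β₀+n)]·(α₀/β₀), so only n and β₀ enter the weight.
Weight on data w = n/(β₀+n) = 10/(3.58+10) = 10/13.58 = 0.7364.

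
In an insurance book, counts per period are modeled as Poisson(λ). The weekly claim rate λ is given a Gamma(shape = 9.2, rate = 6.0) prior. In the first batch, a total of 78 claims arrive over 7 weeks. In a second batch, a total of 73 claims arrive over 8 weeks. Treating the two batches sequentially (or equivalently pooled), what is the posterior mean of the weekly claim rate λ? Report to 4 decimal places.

With a Gamma(shape α, rate β) prior, the Poisson likelihood is conjugate: the posterior is Gamma(α + ΣXᵢ, β + n).
After batch 1: Gamma(α+S, β+n) = Gamma(9.2+78, 6.0+7) = Gamma(87.2, 13.0).
After batch 2: Gamma(α+S, β+n) = Gamma(87.2+73, 13.0+8) = Gamma(160.2, 21.0).
Posterior mean = α/β = 160.2/21.0 = 7.6286.

7.6286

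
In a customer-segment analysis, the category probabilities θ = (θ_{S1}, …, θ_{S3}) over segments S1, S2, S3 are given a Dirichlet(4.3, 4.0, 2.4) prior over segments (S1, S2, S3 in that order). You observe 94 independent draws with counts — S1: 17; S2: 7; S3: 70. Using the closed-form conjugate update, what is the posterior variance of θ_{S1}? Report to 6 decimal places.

0.001533

The Dirichlet prior is conjugate to the Multinomial likelihood: each posterior αⱼ = prior αⱼ + observed count nⱼ.
Posterior concentration: (21.3, 11.0, 72.4), total = 104.7.
Var[θ_j] = α_j(Σα−α_j)/((Σα)²(Σα+1)) = 21.3·83.4/(104.7²·105.7) = 0.001533.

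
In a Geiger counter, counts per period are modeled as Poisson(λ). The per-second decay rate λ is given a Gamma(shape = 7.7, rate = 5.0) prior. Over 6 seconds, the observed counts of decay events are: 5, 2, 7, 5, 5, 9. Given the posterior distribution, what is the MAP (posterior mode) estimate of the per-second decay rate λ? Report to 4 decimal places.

With a Gamma(shape α, rate β) prior, the Poisson likelihood is conjugate: the posterior is Gamma(α + ΣXᵢ, β + n).
Sum of counts S = 33 over n = 6 seconds.
Posterior: Gamma(α+S, β+n) = Gamma(7.7+33, 5.0+6) = Gamma(40.7, 11.0).
Mode of Gamma(α,β) for α≥1 is (α−1)/β = 39.7/11.0 = 3.6091.

3.6091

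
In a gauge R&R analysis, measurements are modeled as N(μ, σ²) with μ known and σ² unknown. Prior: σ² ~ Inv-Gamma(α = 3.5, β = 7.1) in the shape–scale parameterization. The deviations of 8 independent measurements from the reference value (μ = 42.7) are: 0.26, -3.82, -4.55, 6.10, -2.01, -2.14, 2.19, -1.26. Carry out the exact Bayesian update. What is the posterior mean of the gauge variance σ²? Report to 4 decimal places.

With known mean μ and an Inverse-Gamma(α, β) prior on σ², the Normal likelihood is conjugate: posterior is Inv-Gamma(α + n/2, β + Σ(xᵢ−μ)²/2).
Σ(xᵢ−μ)² = (0.26)² + (-3.82)² + (-4.55)² + (6.10)² + (-2.01)² + (-2.14)² + (2.19)² + (-1.26)² = 87.5759.
Posterior: Inv-Gamma(3.5 + 8/2, 7.1 + 87.5759/2) = Inv-Gamma(7.50, 50.88795).
E[σ²|data] = β/(α−1) = 50.88795/6.50 = 7.8289.

7.8289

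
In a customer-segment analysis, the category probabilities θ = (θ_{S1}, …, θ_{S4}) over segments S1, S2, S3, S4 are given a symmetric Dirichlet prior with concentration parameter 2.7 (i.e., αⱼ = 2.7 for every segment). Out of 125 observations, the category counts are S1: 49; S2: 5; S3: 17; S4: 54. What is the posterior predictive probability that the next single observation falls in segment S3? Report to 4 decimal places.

0.1451

The Dirichlet prior is conjugate to the Multinomial likelihood: each posterior αⱼ = prior αⱼ + observed count nⱼ.
Posterior concentration: (51.7, 7.7, 19.7, 56.7), total = 135.8.
P(next = S3 | data) = α_{S3}/Σα = 0.1451.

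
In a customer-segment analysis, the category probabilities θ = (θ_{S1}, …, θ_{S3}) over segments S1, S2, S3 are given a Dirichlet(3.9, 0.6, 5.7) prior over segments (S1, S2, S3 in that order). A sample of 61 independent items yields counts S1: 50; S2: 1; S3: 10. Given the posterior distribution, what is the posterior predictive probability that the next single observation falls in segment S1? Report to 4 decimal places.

0.7570

The Dirichlet prior is conjugate to the Multinomial likelihood: each posterior αⱼ = prior αⱼ + observed count nⱼ.
Posterior concentration: (53.9, 1.6, 15.7), total = 71.2.
P(next = S1 | data) = α_{S1}/Σα = 0.7570.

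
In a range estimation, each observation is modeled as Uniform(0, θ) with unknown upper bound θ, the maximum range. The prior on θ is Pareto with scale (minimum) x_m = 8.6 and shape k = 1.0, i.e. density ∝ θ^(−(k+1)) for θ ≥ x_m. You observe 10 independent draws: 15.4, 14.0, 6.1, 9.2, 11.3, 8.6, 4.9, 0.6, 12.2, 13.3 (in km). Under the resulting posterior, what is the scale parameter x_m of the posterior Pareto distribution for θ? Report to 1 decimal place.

15.4

A Pareto(scale x_m, shape k) prior on the upper bound θ of Uniform(0, θ) is conjugate: posterior is Pareto(max(x_m, max xᵢ), k + n).
Sample maximum = 15.4; prior scale x_m = 8.6 → posterior scale = max = 15.4.
Posterior shape = 1.0 + 10 = 11.0.
Posterior scale x_m = 15.4.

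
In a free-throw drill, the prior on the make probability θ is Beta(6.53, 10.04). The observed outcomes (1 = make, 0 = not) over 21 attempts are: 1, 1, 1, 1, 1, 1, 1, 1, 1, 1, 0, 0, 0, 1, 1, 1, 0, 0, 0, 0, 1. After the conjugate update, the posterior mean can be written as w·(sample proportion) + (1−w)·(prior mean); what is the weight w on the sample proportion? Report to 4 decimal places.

The Beta prior is conjugate to a Binomial/Bernoulli likelihood; the update adds successes to α and failures to β.
Posterior mean = (α₀+k)/(α₀+β₀+n) = [n/(α₀+β₀+n)]·(k/n) + [(α₀+β₀)/(α₀+β₀+n)]·α₀/(α₀+β₀), so only n and the prior enter the weight.
The weight on the data is w = n/(α₀+β₀+n) = 21/(6.53+10.04+21) = 21/37.57 = 0.5590.

0.5590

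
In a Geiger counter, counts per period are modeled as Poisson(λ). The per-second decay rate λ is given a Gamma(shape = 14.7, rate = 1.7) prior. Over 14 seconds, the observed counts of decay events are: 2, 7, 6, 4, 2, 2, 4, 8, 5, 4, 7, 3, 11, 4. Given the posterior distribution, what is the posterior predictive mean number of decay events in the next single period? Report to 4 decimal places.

With a Gamma(shape α, rate β) prior, the Poisson likelihood is conjugate: the posterior is Gamma(α + ΣXᵢ, β + n).
Sum of counts S = 69 over n = 14 seconds.
Posterior: Gamma(α+S, β+n) = Gamma(14.7+69, 1.7+14) = Gamma(83.7, 15.7).
The predictive distribution for one future period is NegBinom with mean α/β = 5.3312.

5.3312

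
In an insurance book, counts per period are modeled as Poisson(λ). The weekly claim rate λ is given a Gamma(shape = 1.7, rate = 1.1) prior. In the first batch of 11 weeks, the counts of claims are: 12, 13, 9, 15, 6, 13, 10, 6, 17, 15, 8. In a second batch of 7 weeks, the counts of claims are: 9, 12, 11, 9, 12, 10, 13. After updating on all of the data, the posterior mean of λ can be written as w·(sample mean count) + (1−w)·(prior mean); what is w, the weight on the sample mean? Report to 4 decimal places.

With a Gamma(shape α, rate β) prior, the Poisson likelihood is conjugate: the posterior is Gamma(α + ΣXᵢ, β + n).
Total number of weeks: n = 11 + 7 = 18.
Posterior mean = (α₀+S)/(β₀+n) = [n/(β₀+n)]·(S/n) + [β₀/(β₀+n)]·(α₀/β₀), so only n and β₀ enter the weight.
Weight on data w = n/(β₀+n) = 18/(1.1+18) = 18/19.1 = 0.9424.

0.9424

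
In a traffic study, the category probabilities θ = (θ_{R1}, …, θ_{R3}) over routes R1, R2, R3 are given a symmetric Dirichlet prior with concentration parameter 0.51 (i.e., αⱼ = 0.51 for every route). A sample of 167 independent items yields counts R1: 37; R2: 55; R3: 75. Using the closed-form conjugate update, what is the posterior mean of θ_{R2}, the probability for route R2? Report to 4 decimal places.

0.3294

The Dirichlet prior is conjugate to the Multinomial likelihood: each posterior αⱼ = prior αⱼ + observed count nⱼ.
Posterior concentration: (37.51, 55.51, 75.51), total = 168.53.
E[θ_{R2}|data] = α_{R2}/Σα = 55.51/168.53 = 0.3294.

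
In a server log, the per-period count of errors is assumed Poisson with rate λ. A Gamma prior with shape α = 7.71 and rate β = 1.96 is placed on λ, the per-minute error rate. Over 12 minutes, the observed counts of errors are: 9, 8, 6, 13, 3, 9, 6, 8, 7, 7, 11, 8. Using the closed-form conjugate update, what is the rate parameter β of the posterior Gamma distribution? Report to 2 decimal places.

13.96

With a Gamma(shape α, rate β) prior, the Poisson likelihood is conjugate: the posterior is Gamma(α + ΣXᵢ, β + n).
Sum of counts S = 95 over n = 12 minutes.
Posterior: Gamma(α+S, β+n) = Gamma(7.71+95, 1.96+12) = Gamma(102.71, 13.96).
Posterior β = 13.96.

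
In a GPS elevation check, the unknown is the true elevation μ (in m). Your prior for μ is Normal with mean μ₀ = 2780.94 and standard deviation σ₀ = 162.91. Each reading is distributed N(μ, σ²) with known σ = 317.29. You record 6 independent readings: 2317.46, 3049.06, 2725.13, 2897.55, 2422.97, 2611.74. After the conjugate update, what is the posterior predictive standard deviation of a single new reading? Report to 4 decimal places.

For Normal data with known variance σ², a Normal(μ₀, σ₀²) prior on μ is conjugate. Posterior precision = 1/σ₀² + n/σ²; posterior mean is the precision-weighted average of μ₀ and x̄.
σ₀² = 162.91² = 26539.6681, σ² = 317.29² = 100672.9441; σ² + n·σ₀² = 100672.9441 + 6·26539.6681 = 259910.9527.
Posterior precision = 1/σ₀² + n/σ² = 1/26539.6681 + 6/100672.9441 = (σ² + n·σ₀²)/(σ₀²σ²) = 259910.9527/(26539.6681·100672.9441); posterior variance σₙ² = σ₀²σ²/(σ² + n·σ₀²) = 26539.6681·100672.9441/259910.9527 = 10279.776575.
Predictive variance for one new observation = σₙ² + σ² = 26539.6681·100672.9441/259910.9527 + 100672.9441 = σ²·(σ₀² + 259910.9527)/259910.9527 = 100672.9441·286450.6208/259910.9527 = 110952.720675; SD = √(100672.9441·286450.6208/259910.9527) = 333.0957.

333.0957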